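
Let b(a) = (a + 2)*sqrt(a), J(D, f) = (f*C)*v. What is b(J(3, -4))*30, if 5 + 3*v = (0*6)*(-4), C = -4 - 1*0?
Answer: -2960*I*sqrt(15)/3 ≈ -3821.3*I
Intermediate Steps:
C = -4 (C = -4 + 0 = -4)
v = -5/3 (v = -5/3 + ((0*6)*(-4))/3 = -5/3 + (0*(-4))/3 = -5/3 + (1/3)*0 = -5/3 + 0 = -5/3 ≈ -1.6667)
J(D, f) = 20*f/3 (J(D, f) = (f*(-4))*(-5/3) = -4*f*(-5/3) = 20*f/3)
b(a) = sqrt(a)*(2 + a) (b(a) = (2 + a)*sqrt(a) = sqrt(a)*(2 + a))
b(J(3, -4))*30 = (sqrt((20/3)*(-4))*(2 + (20/3)*(-4)))*30 = (sqrt(-80/3)*(2 - 80/3))*30 = ((4*I*sqrt(15)/3)*(-74/3))*30 = -296*I*sqrt(15)/9*30 = -2960*I*sqrt(15)/3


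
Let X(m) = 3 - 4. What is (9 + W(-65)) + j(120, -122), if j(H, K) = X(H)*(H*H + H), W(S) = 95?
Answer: -14416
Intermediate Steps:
X(m) = -1
j(H, K) = -H - H² (j(H, K) = -(H*H + H) = -(H² + H) = -(H + H²) = -H - H²)
(9 + W(-65)) + j(120, -122) = (9 + 95) - 1*120*(1 + 120) = 104 - 1*120*121 = 104 - 14520 = -14416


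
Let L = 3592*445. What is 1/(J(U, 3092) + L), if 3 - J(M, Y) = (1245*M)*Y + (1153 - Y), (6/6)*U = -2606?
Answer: 1/10033501622 ≈ 9.9666e-11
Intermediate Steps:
U = -2606
J(M, Y) = -1150 + Y - 1245*M*Y (J(M, Y) = 3 - ((1245*M)*Y + (1153 - Y)) = 3 - (1245*M*Y + (1153 - Y)) = 3 - (1153 - Y + 1245*M*Y) = 3 + (-1153 + Y - 1245*M*Y) = -1150 + Y - 1245*M*Y)
L = 1598440
1/(J(U, 3092) + L) = 1/((-1150 + 3092 - 1245*(-2606)*3092) + 1598440) = 1/((-1150 + 3092 + 10031901240) + 1598440) = 1/(10031903182 + 1598440) = 1/10033501622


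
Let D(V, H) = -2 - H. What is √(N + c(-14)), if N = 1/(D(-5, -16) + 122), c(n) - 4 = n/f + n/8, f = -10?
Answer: √422790/340 ≈ 1.9124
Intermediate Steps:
c(n) = 4 + n/40 (c(n) = 4 + (n/(-10) + n/8) = 4 + (n*(-⅒) + n*(⅛)) = 4 + (-n/10 + n/8) = 4 + n/40)
N = 1/136 (N = 1/((-2 - 1*(-16)) + 122) = 1/((-2 + 16) + 122) = 1/(14 + 122) = 1/136 ≈ 0.0073529)
√(N + c(-14)) = √(1/136 + (4 + (1/40)*(-14))) = √(1/136 + (4 - 7/20)) = √(1/136 + 73/20) = √(2487/680) = √422790/340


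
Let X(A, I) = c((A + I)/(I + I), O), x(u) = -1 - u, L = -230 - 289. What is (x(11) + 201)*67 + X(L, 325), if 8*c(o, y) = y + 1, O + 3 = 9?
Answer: 101311/8 ≈ 12664.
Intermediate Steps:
O = 6 (O = -3 + 9 = 6)
L = -519
c(o, y) = 1/8 + y/8 (c(o, y) = (y + 1)/8 = (1 + y)/8 = 1/8 + y/8)
X(A, I) = 7/8 (X(A, I) = 1/8 + (1/8)*6 = 1/8 + 3/4 = 7/8)
(x(11) + 201)*67 + X(L, 325) = ((-1 - 1*11) + 201)*67 + 7/8 = ((-1 - 11) + 201)*67 + 7/8 = (-12 + 201)*67 + 7/8 = 189*67 + 7/8 = 12663 + 7/8 = 101311/8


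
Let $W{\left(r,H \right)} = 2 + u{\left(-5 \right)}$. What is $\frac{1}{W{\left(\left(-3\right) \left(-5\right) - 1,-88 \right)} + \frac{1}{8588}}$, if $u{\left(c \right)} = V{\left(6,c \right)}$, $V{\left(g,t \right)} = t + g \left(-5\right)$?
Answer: $- \frac{8588}{283403} \approx -0.030303$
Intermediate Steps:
$V{\left(g,t \right)} = t - 5 g$
$u{\left(c \right)} = -30 + c$ ($u{\left(c \right)} = c - 30 = -30 + c$)
$W{\left(r,H \right)} = -33$ ($W{\left(r,H \right)} = 2 - 35 = -33$)
$\frac{1}{W{\left(\left(-3\right) \left(-5\right) - 1,-88 \right)} + \frac{1}{8588}} = \frac{1}{-33 + \frac{1}{8588}} = \frac{1}{- \frac{283403}{8588}} = - \frac{8588}{283403}$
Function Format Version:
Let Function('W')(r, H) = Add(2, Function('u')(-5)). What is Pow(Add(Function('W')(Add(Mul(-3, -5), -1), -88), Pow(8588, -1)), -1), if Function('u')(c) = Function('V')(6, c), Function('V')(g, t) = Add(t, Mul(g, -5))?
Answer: Rational(-8588, 283403) ≈ -0.030303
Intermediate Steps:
Function('V')(g, t) = Add(t, Mul(-5, g))
Function('u')(c) = Add(-30, c) (Function('u')(c) = Add(c, Mul(-5, 6)) = Add(c, -30) = Add(-30, c))
Function('W')(r, H) = -33 (Function('W')(r, H) = Add(2, Add(-30, -5)) = Add(2, -35) = -33)
Pow(Add(Function('W')(Add(Mul(-3, -5), -1), -88), Pow(8588, -1)), -1) = Pow(Add(-33, Pow(8588, -1)), -1) = Pow(Add(-33, Rational(1, 8588)), -1) = Pow(Rational(-283403, 8588), -1) = Rational(-8588, 283403)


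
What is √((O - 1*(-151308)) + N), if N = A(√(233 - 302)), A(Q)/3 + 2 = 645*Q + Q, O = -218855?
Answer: √(-67553 + 1938*I*√69) ≈ 30.754 + 261.72*I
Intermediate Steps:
A(Q) = -6 + 1938*Q (A(Q) = -6 + 3*(645*Q + Q) = -6 + 3*(646*Q) = -6 + 1938*Q)
N = -6 + 1938*I*√69 (N = -6 + 1938*√(233 - 302) = -6 + 1938*√(-69) = -6 + 1938*(I*√69) = -6 + 1938*I*√69 ≈ -6.0 + 16098.0*I)
√((O - 1*(-151308)) + N) = √((-218855 - 1*(-151308)) + (-6 + 1938*I*√69)) = √((-218855 + 151308) + (-6 + 1938*I*√69)) = √(-67547 + (-6 + 1938*I*√69)) = √(-67553 + 1938*I*√69)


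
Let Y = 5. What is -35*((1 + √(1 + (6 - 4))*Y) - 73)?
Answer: 2520 - 175*√3 ≈ 2216.9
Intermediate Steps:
-35*((1 + √(1 + (6 - 4))*Y) - 73) = -35*((1 + √(1 + (6 - 4))*5) - 73) = -35*((1 + √(1 + 2)*5) - 73) = -35*((1 + √3*5) - 73) = -35*((1 + 5*√3) - 73) = -35*(-72 + 5*√3) = 2520 - 175*√3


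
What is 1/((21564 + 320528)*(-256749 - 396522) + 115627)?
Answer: -1/223478667305 ≈ -4.4747e-12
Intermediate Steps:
1/((21564 + 320528)*(-256749 - 396522) + 115627) = 1/(342092*(-653271) + 115627) = 1/(-223478782932 + 115627) = 1/(-223478667305) = -1/223478667305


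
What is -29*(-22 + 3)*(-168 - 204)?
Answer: -204972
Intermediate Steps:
-29*(-22 + 3)*(-168 - 204) = -(-551)*(-372) = -29*7068 = -204972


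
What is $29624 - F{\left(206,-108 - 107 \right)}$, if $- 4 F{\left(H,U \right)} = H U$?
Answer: $\frac{37103}{2} \approx 18552.0$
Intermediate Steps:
$F{\left(H,U \right)} = - \frac{H U}{4}$
$29624 - F{\left(206,-108 - 107 \right)} = 29624 - \left(- \frac{1}{4}\right) 206 \left(-108 - 107\right) = 29624 - \left(- \frac{1}{4}\right) 206 \left(-215\right) = 29624 - \frac{22145}{2} = \frac{37103}{2}$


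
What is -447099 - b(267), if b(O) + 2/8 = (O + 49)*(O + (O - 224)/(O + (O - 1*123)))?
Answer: -873792265/1644 ≈ -5.3150e+5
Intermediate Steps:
b(O) = -1/4 + (49 + O)*(O + (-224 + O)/(-123 + 2*O)) (b(O) = -1/4 + (O + 49)*(O + (O - 224)/(O + (O - 1*123))) = -1/4 + (49 + O)*(O + (-224 + O)/(O + (O - 123))) = -1/4 + (49 + O)*(O + (-224 + O)/(O + (-123 + O))) = -1/4 + (49 + O)*(O + (-224 + O)/(-123 + 2*O)))
-447099 - b(267) = -447099 - (-43781 - 24810*267 - 96*267**2 + 8*267**3)/(4*(-123 + 2*267)) = -447099 - (-43781 - 6624270 - 96*71289 + 8*19034163)/(4*(-123 + 534)) = -447099 - (-43781 - 6624270 - 6843744 + 152273304)/(4*411) = -447099 - 138761509/(4*411) = -447099 - 1*138761509/1644 = -447099 - 138761509/1644 = -873792265/1644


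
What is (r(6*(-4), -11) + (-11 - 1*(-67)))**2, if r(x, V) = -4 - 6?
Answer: 2116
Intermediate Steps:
r(x, V) = -10
(r(6*(-4), -11) + (-11 - 1*(-67)))**2 = (-10 + (-11 - 1*(-67)))**2 = (-10 + (-11 + 67))**2 = (-10 + 56)**2 = 46**2 = 2116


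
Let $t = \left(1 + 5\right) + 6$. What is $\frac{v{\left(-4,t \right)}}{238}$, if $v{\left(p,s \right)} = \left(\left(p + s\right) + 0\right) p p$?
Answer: $\frac{64}{119} \approx 0.53782$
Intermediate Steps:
$t = 12$ ($t = 6 + 6 = 12$)
$v{\left(p,s \right)} = p^{2} \left(p + s\right)$ ($v{\left(p,s \right)} = \left(p + s\right) p p = p \left(p + s\right) p = p^{2} \left(p + s\right)$)
$\frac{v{\left(-4,t \right)}}{238} = \frac{\left(-4\right)^{2} \left(-4 + 12\right)}{238} = 16 \cdot 8 \cdot \frac{1}{238} = 128 \cdot \frac{1}{238} = \frac{64}{119}$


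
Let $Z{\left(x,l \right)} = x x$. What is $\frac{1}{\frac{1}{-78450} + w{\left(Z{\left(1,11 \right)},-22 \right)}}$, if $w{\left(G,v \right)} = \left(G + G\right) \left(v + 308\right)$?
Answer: $\frac{78450}{44873399} \approx 0.0017483$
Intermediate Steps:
$Z{\left(x,l \right)} = x^{2}$
$w{\left(G,v \right)} = 2 G \left(308 + v\right)$
$\frac{1}{\frac{1}{-78450} + w{\left(Z{\left(1,11 \right)},-22 \right)}} = \frac{1}{\frac{1}{-78450} + 2 \cdot 1^{2} \left(308 - 22\right)} = \frac{1}{- \frac{1}{78450} + 2 \cdot 1 \cdot 286} = \frac{1}{- \frac{1}{78450} + 572} = \frac{1}{\frac{44873399}{78450}} = \frac{78450}{44873399}$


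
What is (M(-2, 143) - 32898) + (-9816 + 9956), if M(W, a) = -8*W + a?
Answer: -32599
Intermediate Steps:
M(W, a) = a - 8*W
(M(-2, 143) - 32898) + (-9816 + 9956) = ((143 - 8*(-2)) - 32898) + (-9816 + 9956) = ((143 + 16) - 32898) + 140 = (159 - 32898) + 140 = -32739 + 140 = -32599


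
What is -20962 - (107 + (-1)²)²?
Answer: -32626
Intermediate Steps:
-20962 - (107 + (-1)²)² = -20962 - (107 + 1)² = -20962 - 1*108² = -20962 - 1*11664 = -20962 - 11664 = -32626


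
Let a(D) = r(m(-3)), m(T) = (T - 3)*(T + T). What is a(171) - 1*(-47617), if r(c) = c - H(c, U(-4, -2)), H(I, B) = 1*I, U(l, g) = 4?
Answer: 47617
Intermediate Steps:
m(T) = 2*T*(-3 + T) (m(T) = (-3 + T)*(2*T) = 2*T*(-3 + T))
H(I, B) = I
r(c) = 0 (r(c) = c - c = 0)
a(D) = 0
a(171) - 1*(-47617) = 0 - 1*(-47617) = 0 + 47617 = 47617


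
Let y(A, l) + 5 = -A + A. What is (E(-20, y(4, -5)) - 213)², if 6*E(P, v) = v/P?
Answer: 26122321/576 ≈ 45351.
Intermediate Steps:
y(A, l) = -5 (y(A, l) = -5 + (-A + A) = -5 + 0 = -5)
E(P, v) = v/(6*P) (E(P, v) = (v/P)/6 = v/(6*P))
(E(-20, y(4, -5)) - 213)² = ((⅙)*(-5)/(-20) - 213)² = ((⅙)*(-5)*(-1/20) - 213)² = (1/24 - 213)² = (-5111/24)² = 26122321/576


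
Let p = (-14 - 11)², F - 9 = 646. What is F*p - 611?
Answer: 408764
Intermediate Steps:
F = 655 (F = 9 + 646 = 655)
p = 625 (p = (-25)² = 625)
F*p - 611 = 655*625 - 611 = 409375 - 611 = 408764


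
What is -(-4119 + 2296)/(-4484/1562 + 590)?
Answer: 1423763/458548 ≈ 3.1049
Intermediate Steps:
-(-4119 + 2296)/(-4484/1562 + 590) = -(-1823)/(-4484*1/1562 + 590) = -(-1823)/(-2242/781 + 590) = -(-1823)/458548/781 = -(-1823)*781/458548 = -1*(-1423763/458548) = 1423763/458548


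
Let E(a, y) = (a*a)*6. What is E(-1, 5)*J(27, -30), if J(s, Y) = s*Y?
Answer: -4860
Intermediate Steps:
E(a, y) = 6*a² (E(a, y) = a²*6 = 6*a²)
J(s, Y) = Y*s
E(-1, 5)*J(27, -30) = (6*(-1)²)*(-30*27) = (6*1)*(-810) = 6*(-810) = -4860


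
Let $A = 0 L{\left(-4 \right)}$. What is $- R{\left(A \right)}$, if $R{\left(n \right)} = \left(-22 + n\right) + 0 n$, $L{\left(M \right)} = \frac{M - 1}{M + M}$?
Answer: $22$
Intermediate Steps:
$L{\left(M \right)} = \frac{-1 + M}{2 M}$
$A = 0$ ($A = 0 \frac{-1 - 4}{2 \left(-4\right)} = 0 \cdot \frac{1}{2} \left(- \frac{1}{4}\right) \left(-5\right) = 0 \cdot \frac{5}{8} = 0$)
$R{\left(n \right)} = -22 + n$ ($R{\left(n \right)} = \left(-22 + n\right) + 0 = -22 + n$)
$- R{\left(A \right)} = - (-22 + 0) = \left(-1\right) \left(-22\right) = 22$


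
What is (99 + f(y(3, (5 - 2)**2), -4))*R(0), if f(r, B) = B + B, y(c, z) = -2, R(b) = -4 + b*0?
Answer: -364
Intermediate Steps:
R(b) = -4 (R(b) = -4 + 0 = -4)
f(r, B) = 2*B
(99 + f(y(3, (5 - 2)**2), -4))*R(0) = (99 + 2*(-4))*(-4) = (99 - 8)*(-4) = 91*(-4) = -364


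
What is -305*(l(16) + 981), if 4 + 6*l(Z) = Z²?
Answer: -312015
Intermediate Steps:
l(Z) = -⅔ + Z²/6
-305*(l(16) + 981) = -305*((-⅔ + (⅙)*16²) + 981) = -305*((-⅔ + (⅙)*256) + 981) = -305*((-⅔ + 128/3) + 981) = -305*(42 + 981) = -305*1023 = -312015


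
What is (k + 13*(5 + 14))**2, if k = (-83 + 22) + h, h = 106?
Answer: 85264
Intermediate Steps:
k = 45 (k = (-83 + 22) + 106 = -61 + 106 = 45)
(k + 13*(5 + 14))**2 = (45 + 13*(5 + 14))**2 = (45 + 13*19)**2 = (45 + 247)**2 = 292**2 = 85264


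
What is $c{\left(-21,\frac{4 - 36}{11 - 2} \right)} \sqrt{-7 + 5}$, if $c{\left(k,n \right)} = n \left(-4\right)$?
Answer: $\frac{128 i \sqrt{2}}{9} \approx 20.113 i$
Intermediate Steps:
$c{\left(k,n \right)} = - 4 n$
$c{\left(-21,\frac{4 - 36}{11 - 2} \right)} \sqrt{-7 + 5} = - 4 \frac{4 - 36}{11 - 2} \sqrt{-7 + 5} = - 4 \left(- \frac{32}{9}\right) \sqrt{-2} = - 4 \left(\left(-32\right) \frac{1}{9}\right) i \sqrt{2} = \left(-4\right) \left(- \frac{32}{9}\right) i \sqrt{2} = \frac{128 i \sqrt{2}}{9}$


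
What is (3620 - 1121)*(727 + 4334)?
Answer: 12647439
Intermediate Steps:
(3620 - 1121)*(727 + 4334) = 2499*5061 = 12647439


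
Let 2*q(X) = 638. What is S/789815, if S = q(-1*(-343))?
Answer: 11/27235 ≈ 0.00040389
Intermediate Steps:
q(X) = 319 (q(X) = (½)*638 = 319)
S = 319
S/789815 = 319/789815 = 319*(1/789815) = 11/27235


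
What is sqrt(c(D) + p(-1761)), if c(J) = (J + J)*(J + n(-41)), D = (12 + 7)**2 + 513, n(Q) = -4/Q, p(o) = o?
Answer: sqrt(2565477543)/41 ≈ 1235.4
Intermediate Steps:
D = 874 (D = 19**2 + 513 = 361 + 513 = 874)
c(J) = 2*J*(4/41 + J) (c(J) = (J + J)*(J - 4/(-41)) = (2*J)*(J - 4*(-1/41)) = (2*J)*(J + 4/41) = (2*J)*(4/41 + J) = 2*J*(4/41 + J))
sqrt(c(D) + p(-1761)) = sqrt((2/41)*874*(4 + 41*874) - 1761) = sqrt((2/41)*874*(4 + 35834) - 1761) = sqrt((2/41)*874*35838 - 1761) = sqrt(62644824/41 - 1761) = sqrt(62572623/41) = sqrt(2565477543)/41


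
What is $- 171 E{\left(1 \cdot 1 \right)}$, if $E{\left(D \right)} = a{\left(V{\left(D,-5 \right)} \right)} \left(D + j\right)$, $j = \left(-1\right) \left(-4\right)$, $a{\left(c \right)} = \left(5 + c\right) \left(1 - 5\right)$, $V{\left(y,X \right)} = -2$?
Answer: $10260$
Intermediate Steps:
$a{\left(c \right)} = -20 - 4 c$ ($a{\left(c \right)} = \left(5 + c\right) \left(-4\right) = -20 - 4 c$)
$j = 4$
$E{\left(D \right)} = -48 - 12 D$ ($E{\left(D \right)} = \left(-20 - -8\right) \left(D + 4\right) = \left(-20 + 8\right) \left(4 + D\right) = - 12 \left(4 + D\right) = -48 - 12 D$)
$- 171 E{\left(1 \cdot 1 \right)} = - 171 \left(-48 - 12 \cdot 1 \cdot 1\right) = - 171 \left(-48 - 12\right) = \left(-171\right) \left(-60\right) = 10260$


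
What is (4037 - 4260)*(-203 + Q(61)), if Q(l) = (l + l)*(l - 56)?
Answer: -90761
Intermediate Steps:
Q(l) = 2*l*(-56 + l) (Q(l) = (2*l)*(-56 + l) = 2*l*(-56 + l))
(4037 - 4260)*(-203 + Q(61)) = (4037 - 4260)*(-203 + 2*61*(-56 + 61)) = -223*(-203 + 2*61*5) = -223*(-203 + 610) = -223*407 = -90761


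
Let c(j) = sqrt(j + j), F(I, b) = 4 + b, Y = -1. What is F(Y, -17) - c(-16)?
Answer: -13 - 4*I*sqrt(2) ≈ -13.0 - 5.6569*I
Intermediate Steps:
c(j) = sqrt(2)*sqrt(j) (c(j) = sqrt(2*j) = sqrt(2)*sqrt(j))
F(Y, -17) - c(-16) = (4 - 17) - sqrt(2)*sqrt(-16) = -13 - sqrt(2)*4*I = -13 - 4*I*sqrt(2)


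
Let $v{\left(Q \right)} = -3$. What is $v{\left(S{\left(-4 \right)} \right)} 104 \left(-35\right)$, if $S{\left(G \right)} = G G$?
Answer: $10920$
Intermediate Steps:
$S{\left(G \right)} = G^{2}$
$v{\left(S{\left(-4 \right)} \right)} 104 \left(-35\right) = \left(-3\right) 104 \left(-35\right) = \left(-312\right) \left(-35\right) = 10920$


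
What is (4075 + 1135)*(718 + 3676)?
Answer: 22892740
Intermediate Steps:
(4075 + 1135)*(718 + 3676) = 5210*4394 = 22892740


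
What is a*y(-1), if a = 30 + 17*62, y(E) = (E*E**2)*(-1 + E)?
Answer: 2168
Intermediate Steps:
y(E) = E**3*(-1 + E)
a = 1084 (a = 30 + 1054 = 1084)
a*y(-1) = 1084*((-1)**3*(-1 - 1)) = 1084*(-1*(-2)) = 1084*2 = 2168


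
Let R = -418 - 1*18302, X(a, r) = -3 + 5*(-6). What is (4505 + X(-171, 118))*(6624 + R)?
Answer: -54093312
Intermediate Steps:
X(a, r) = -33 (X(a, r) = -3 - 30 = -33)
R = -18720 (R = -418 - 18302 = -18720)
(4505 + X(-171, 118))*(6624 + R) = (4505 - 33)*(6624 - 18720) = 4472*(-12096) = -54093312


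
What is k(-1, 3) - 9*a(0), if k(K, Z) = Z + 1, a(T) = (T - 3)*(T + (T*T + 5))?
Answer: 139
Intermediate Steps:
a(T) = (-3 + T)*(5 + T + T²) (a(T) = (-3 + T)*(T + (T² + 5)) = (-3 + T)*(T + (5 + T²)) = (-3 + T)*(5 + T + T²))
k(K, Z) = 1 + Z
k(-1, 3) - 9*a(0) = (1 + 3) - 9*(-15 + 0³ - 2*0² + 2*0) = 4 - 9*(-15 + 0 - 2*0 + 0) = 4 - 9*(-15 + 0 + 0 + 0) = 4 - 9*(-15) = 4 + 135 = 139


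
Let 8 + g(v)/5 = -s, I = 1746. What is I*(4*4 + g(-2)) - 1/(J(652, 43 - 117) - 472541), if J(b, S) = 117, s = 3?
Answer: -32169239855/472424 ≈ -68094.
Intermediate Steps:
g(v) = -55 (g(v) = -40 + 5*(-1*3) = -40 + 5*(-3) = -40 - 15 = -55)
I*(4*4 + g(-2)) - 1/(J(652, 43 - 117) - 472541) = 1746*(4*4 - 55) - 1/(117 - 472541) = 1746*(16 - 55) - 1/(-472424) = 1746*(-39) - 1*(-1/472424) = -68094 + 1/472424 = -32169239855/472424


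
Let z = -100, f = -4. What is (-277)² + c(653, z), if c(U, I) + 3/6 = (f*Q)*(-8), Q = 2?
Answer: 153585/2 ≈ 76793.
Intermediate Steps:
c(U, I) = 127/2 (c(U, I) = -½ - 4*2*(-8) = -½ - 8*(-8) = -½ + 64 = 127/2)
(-277)² + c(653, z) = (-277)² + 127/2 = 76729 + 127/2 = 153585/2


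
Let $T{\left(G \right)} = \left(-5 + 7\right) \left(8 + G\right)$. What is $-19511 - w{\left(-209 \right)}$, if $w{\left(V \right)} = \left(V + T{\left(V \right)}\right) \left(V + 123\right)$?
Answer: $-72057$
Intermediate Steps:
$T{\left(G \right)} = 16 + 2 G$ ($T{\left(G \right)} = 2 \left(8 + G\right) = 16 + 2 G$)
$w{\left(V \right)} = \left(16 + 3 V\right) \left(123 + V\right)$ ($w{\left(V \right)} = \left(V + \left(16 + 2 V\right)\right) \left(V + 123\right) = \left(16 + 3 V\right) \left(123 + V\right)$)
$-19511 - w{\left(-209 \right)} = -19511 - \left(1968 + 3 \left(-209\right)^{2} + 385 \left(-209\right)\right) = -19511 - \left(1968 + 3 \cdot 43681 - 80465\right) = -19511 - \left(1968 + 131043 - 80465\right) = -19511 - 52546 = -72057$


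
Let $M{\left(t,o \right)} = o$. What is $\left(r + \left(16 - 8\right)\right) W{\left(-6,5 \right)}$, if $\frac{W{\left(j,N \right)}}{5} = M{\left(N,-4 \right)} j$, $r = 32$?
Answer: $4800$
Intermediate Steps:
$W{\left(j,N \right)} = - 20 j$ ($W{\left(j,N \right)} = 5 \left(- 4 j\right) = - 20 j$)
$\left(r + \left(16 - 8\right)\right) W{\left(-6,5 \right)} = \left(32 + \left(16 - 8\right)\right) \left(\left(-20\right) \left(-6\right)\right) = \left(32 + \left(16 - 8\right)\right) 120 = \left(32 + 8\right) 120 = 40 \cdot 120 = 4800$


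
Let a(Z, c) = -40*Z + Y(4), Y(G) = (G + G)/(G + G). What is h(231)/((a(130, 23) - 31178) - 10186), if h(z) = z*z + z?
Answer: -1624/1411 ≈ -1.1510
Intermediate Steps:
Y(G) = 1 (Y(G) = (2*G)/((2*G)) = (2*G)*(1/(2*G)) = 1)
a(Z, c) = 1 - 40*Z (a(Z, c) = -40*Z + 1 = 1 - 40*Z)
h(z) = z + z**2 (h(z) = z**2 + z = z + z**2)
h(231)/((a(130, 23) - 31178) - 10186) = (231*(1 + 231))/(((1 - 40*130) - 31178) - 10186) = (231*232)/(((1 - 5200) - 31178) - 10186) = 53592/((-5199 - 31178) - 10186) = 53592/(-36377 - 10186) = 53592/(-46563) = 53592*(-1/46563) = -1624/1411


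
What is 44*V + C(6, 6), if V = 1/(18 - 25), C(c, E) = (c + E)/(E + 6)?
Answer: -37/7 ≈ -5.2857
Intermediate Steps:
C(c, E) = (E + c)/(6 + E)
V = -1/7 (V = 1/(-7) = -1/7 ≈ -0.14286)
44*V + C(6, 6) = 44*(-1/7) + (6 + 6)/(6 + 6) = -44/7 + 12/12 = -44/7 + (1/12)*12 = -44/7 + 1 = -37/7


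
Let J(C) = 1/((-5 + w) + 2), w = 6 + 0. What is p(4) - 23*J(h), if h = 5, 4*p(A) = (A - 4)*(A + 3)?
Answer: -23/3 ≈ -7.6667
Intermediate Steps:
p(A) = (-4 + A)*(3 + A)/4 (p(A) = ((A - 4)*(A + 3))/4 = ((-4 + A)*(3 + A))/4 = (-4 + A)*(3 + A)/4)
w = 6
J(C) = ⅓ (J(C) = 1/((-5 + 6) + 2) = 1/(1 + 2) = 1/3 = ⅓)
p(4) - 23*J(h) = (-3 - ¼*4 + (¼)*4²) - 23*⅓ = (-3 - 1 + (¼)*16) - 23/3 = (-3 - 1 + 4) - 23/3 = 0 - 23/3 = -23/3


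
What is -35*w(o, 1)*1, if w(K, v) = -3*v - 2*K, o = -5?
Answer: -245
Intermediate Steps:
-35*w(o, 1)*1 = -35*(-3*1 - 2*(-5))*1 = -35*(-3 + 10)*1 = -35*7*1 = -245*1 = -245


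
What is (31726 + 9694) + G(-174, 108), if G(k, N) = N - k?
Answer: 41702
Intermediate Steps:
(31726 + 9694) + G(-174, 108) = (31726 + 9694) + (108 - 1*(-174)) = 41420 + (108 + 174) = 41420 + 282 = 41702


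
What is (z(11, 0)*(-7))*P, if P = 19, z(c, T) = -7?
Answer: 931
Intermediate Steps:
(z(11, 0)*(-7))*P = -7*(-7)*19 = 49*19 = 931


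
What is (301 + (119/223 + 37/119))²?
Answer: 64160884982401/704212369 ≈ 91110.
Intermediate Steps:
(301 + (119/223 + 37/119))² = (301 + 22412/26537)² = (8010049/26537)² = 64160884982401/704212369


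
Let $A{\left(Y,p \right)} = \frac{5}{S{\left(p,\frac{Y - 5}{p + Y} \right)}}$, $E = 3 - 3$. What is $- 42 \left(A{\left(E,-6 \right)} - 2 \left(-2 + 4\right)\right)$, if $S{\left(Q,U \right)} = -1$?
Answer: $378$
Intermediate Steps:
$E = 0$
$A{\left(Y,p \right)} = -5$ ($A{\left(Y,p \right)} = \frac{5}{-1} = 5 \left(-1\right) = -5$)
$- 42 \left(A{\left(E,-6 \right)} - 2 \left(-2 + 4\right)\right) = - 42 \left(-5 - 2 \left(-2 + 4\right)\right) = - 42 \left(-5 - 4\right) = \left(-42\right) \left(-9\right) = 378$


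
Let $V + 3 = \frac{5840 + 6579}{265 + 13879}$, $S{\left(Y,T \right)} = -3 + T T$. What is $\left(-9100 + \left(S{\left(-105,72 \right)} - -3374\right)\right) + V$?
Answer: $- \frac{7738493}{14144} \approx -547.12$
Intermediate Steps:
$S{\left(Y,T \right)} = -3 + T^{2}$
$V = - \frac{30013}{14144}$ ($V = -3 + \frac{5840 + 6579}{265 + 13879} = -3 + \frac{12419}{14144} = - \frac{30013}{14144} \approx -2.122$)
$\left(-9100 + \left(S{\left(-105,72 \right)} - -3374\right)\right) + V = \left(-9100 - \left(-3371 - 5184\right)\right) - \frac{30013}{14144} = \left(-9100 + \left(\left(-3 + 5184\right) + 3374\right)\right) - \frac{30013}{14144} = \left(-9100 + \left(5181 + 3374\right)\right) - \frac{30013}{14144} = \left(-9100 + 8555\right) - \frac{30013}{14144} = -545 - \frac{30013}{14144} = - \frac{7738493}{14144}$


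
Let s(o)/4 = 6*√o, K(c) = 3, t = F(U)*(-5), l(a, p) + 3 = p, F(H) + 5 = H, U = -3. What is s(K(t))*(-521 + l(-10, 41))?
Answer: -11592*√3 ≈ -20078.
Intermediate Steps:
F(H) = -5 + H
l(a, p) = -3 + p
t = 40 (t = (-5 - 3)*(-5) = -8*(-5) = 40)
s(o) = 24*√o (s(o) = 4*(6*√o) = 24*√o)
s(K(t))*(-521 + l(-10, 41)) = (24*√3)*(-521 + (-3 + 41)) = (24*√3)*(-521 + 38) = (24*√3)*(-483) = -11592*√3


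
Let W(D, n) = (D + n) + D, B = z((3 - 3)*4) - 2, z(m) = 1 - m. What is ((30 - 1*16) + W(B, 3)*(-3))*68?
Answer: 748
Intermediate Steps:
B = -1 (B = (1 - (3 - 3)*4) - 2 = (1 - 0*4) - 2 = (1 - 1*0) - 2 = (1 + 0) - 2 = 1 - 2 = -1)
W(D, n) = n + 2*D
((30 - 1*16) + W(B, 3)*(-3))*68 = ((30 - 1*16) + (3 + 2*(-1))*(-3))*68 = ((30 - 16) + (3 - 2)*(-3))*68 = (14 + 1*(-3))*68 = (14 - 3)*68 = 11*68 = 748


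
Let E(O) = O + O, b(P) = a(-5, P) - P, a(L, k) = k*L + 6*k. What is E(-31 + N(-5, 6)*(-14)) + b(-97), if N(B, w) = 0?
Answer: -62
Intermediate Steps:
a(L, k) = 6*k + L*k (a(L, k) = L*k + 6*k = 6*k + L*k)
b(P) = 0 (b(P) = P*(6 - 5) - P = P*1 - P = P - P = 0)
E(O) = 2*O
E(-31 + N(-5, 6)*(-14)) + b(-97) = 2*(-31 + 0*(-14)) + 0 = 2*(-31 + 0) + 0 = 2*(-31) + 0 = -62 + 0 = -62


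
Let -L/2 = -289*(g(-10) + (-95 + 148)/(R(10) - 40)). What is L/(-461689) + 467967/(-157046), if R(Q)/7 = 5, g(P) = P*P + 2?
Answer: -1121759154031/362532053470 ≈ -3.0942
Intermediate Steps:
g(P) = 2 + P**2 (g(P) = P**2 + 2 = 2 + P**2)
R(Q) = 35 (R(Q) = 7*5 = 35)
L = 264146/5 (L = -(-578)*((2 + (-10)**2) + (-95 + 148)/(35 - 40)) = -(-578)*((2 + 100) + 53/(-5)) = -(-578)*(102 + 53*(-1/5)) = -(-578)*(102 - 53/5) = -(-578)*457/5 = -2*(-132073/5) = 264146/5 ≈ 52829.)
L/(-461689) + 467967/(-157046) = (264146/5)/(-461689) + 467967/(-157046) = (264146/5)*(-1/461689) + 467967*(-1/157046) = -264146/2308445 - 467967/157046 = -1121759154031/362532053470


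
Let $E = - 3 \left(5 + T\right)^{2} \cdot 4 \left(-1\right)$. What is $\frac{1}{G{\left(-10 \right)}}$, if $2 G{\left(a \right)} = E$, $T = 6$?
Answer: $\frac{1}{726} \approx 0.0013774$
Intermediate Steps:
$E = 1452$ ($E = - 3 \left(5 + 6\right)^{2} \cdot 4 \left(-1\right) = - 3 \cdot 11^{2} \left(-4\right) = \left(-3\right) 121 \left(-4\right) = \left(-363\right) \left(-4\right) = 1452$)
$G{\left(a \right)} = 726$ ($G{\left(a \right)} = \frac{1}{2} \cdot 1452 = 726$)
$\frac{1}{G{\left(-10 \right)}} = \frac{1}{726}$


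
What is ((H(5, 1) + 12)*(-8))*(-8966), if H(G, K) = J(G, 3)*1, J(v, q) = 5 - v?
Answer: 860736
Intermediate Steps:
H(G, K) = 5 - G (H(G, K) = (5 - G)*1 = 5 - G)
((H(5, 1) + 12)*(-8))*(-8966) = (((5 - 1*5) + 12)*(-8))*(-8966) = (((5 - 5) + 12)*(-8))*(-8966) = ((0 + 12)*(-8))*(-8966) = (12*(-8))*(-8966) = -96*(-8966) = 860736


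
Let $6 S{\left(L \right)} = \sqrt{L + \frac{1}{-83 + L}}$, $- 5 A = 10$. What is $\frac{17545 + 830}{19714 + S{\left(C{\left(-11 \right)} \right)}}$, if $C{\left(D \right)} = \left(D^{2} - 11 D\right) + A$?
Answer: $\frac{2047407327000}{2196603393311} - \frac{771750 \sqrt{120733}}{2196603393311} \approx 0.93196$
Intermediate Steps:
$A = -2$ ($A = \left(- \frac{1}{5}\right) 10 = -2$)
$C{\left(D \right)} = -2 + D^{2} - 11 D$ ($C{\left(D \right)} = \left(D^{2} - 11 D\right) - 2 = -2 + D^{2} - 11 D$)
$S{\left(L \right)} = \frac{\sqrt{L + \frac{1}{-83 + L}}}{6}$
$\frac{17545 + 830}{19714 + S{\left(C{\left(-11 \right)} \right)}} = \frac{17545 + 830}{19714 + \frac{\sqrt{\frac{1 + \left(-2 + \left(-11\right)^{2} - -121\right) \left(-83 - \left(-119 - 121\right)\right)}{-83 - \left(-119 - 121\right)}}}{6}} = \frac{18375}{19714 + \frac{\sqrt{\frac{1 + \left(-2 + 121 + 121\right) \left(-83 + \left(-2 + 121 + 121\right)\right)}{-83 + \left(-2 + 121 + 121\right)}}}{6}} = \frac{18375}{19714 + \frac{\sqrt{\frac{1 + 240 \left(-83 + 240\right)}{-83 + 240}}}{6}} = \frac{18375}{19714 + \frac{\sqrt{\frac{1 + 240 \cdot 157}{157}}}{6}} = \frac{18375}{19714 + \frac{\sqrt{\frac{1 + 37680}{157}}}{6}} = \frac{18375}{19714 + \frac{\sqrt{\frac{1}{157} \cdot 37681}}{6}} = \frac{18375}{19714 + \frac{\sqrt{\frac{37681}{157}}}{6}} = \frac{18375}{19714 + \frac{\frac{7}{157} \sqrt{120733}}{6}} = \frac{18375}{19714 + \frac{7 \sqrt{120733}}{942}}$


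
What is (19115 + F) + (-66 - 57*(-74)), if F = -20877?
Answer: 2390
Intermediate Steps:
(19115 + F) + (-66 - 57*(-74)) = (19115 - 20877) + (-66 - 57*(-74)) = -1762 + (-66 + 4218) = -1762 + 4152 = 2390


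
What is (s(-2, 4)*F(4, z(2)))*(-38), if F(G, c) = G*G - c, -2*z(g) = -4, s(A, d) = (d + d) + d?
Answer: -6384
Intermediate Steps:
s(A, d) = 3*d (s(A, d) = 2*d + d = 3*d)
z(g) = 2 (z(g) = -1/2*(-4) = 2)
F(G, c) = G**2 - c
(s(-2, 4)*F(4, z(2)))*(-38) = ((3*4)*(4**2 - 1*2))*(-38) = (12*(16 - 2))*(-38) = (12*14)*(-38) = 168*(-38) = -6384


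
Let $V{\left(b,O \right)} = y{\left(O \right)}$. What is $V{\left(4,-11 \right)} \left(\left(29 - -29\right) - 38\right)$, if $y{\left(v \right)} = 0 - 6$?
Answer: $-120$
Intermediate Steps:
$y{\left(v \right)} = -6$ ($y{\left(v \right)} = 0 - 6 = -6$)
$V{\left(b,O \right)} = -6$
$V{\left(4,-11 \right)} \left(\left(29 - -29\right) - 38\right) = - 6 \left(\left(29 - -29\right) - 38\right) = - 6 \left(\left(29 + 29\right) - 38\right) = - 6 \left(58 - 38\right) = \left(-6\right) 20 = -120$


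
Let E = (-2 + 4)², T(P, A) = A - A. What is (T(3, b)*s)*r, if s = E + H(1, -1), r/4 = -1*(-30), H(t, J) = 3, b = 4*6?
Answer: 0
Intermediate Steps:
b = 24
T(P, A) = 0
r = 120 (r = 4*(-1*(-30)) = 4*30 = 120)
E = 4 (E = 2² = 4)
s = 7 (s = 4 + 3 = 7)
(T(3, b)*s)*r = (0*7)*120 = 0*120 = 0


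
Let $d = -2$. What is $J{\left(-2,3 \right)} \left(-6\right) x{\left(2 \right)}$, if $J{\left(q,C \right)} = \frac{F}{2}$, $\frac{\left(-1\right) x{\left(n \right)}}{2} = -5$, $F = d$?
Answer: $60$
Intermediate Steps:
$F = -2$
$x{\left(n \right)} = 10$ ($x{\left(n \right)} = \left(-2\right) \left(-5\right) = 10$)
$J{\left(q,C \right)} = -1$ ($J{\left(q,C \right)} = - \frac{2}{2} = \left(-2\right) \frac{1}{2} = -1$)
$J{\left(-2,3 \right)} \left(-6\right) x{\left(2 \right)} = \left(-1\right) \left(-6\right) 10 = 6 \cdot 10 = 60$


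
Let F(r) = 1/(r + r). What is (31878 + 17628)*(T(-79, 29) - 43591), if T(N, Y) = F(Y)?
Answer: -62582440581/29 ≈ -2.1580e+9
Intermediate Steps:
F(r) = 1/(2*r)
T(N, Y) = 1/(2*Y)
(31878 + 17628)*(T(-79, 29) - 43591) = (31878 + 17628)*((1/2)/29 - 43591) = 49506*((1/2)*(1/29) - 43591) = 49506*(1/58 - 43591) = 49506*(-2528277/58) = -62582440581/29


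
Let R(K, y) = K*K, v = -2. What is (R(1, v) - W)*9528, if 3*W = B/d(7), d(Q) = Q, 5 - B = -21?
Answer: -15880/7 ≈ -2268.6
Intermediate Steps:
B = 26 (B = 5 - 1*(-21) = 5 + 21 = 26)
W = 26/21 (W = (26/7)/3 = (26*(⅐))/3 = (⅓)*(26/7) = 26/21 ≈ 1.2381)
R(K, y) = K²
(R(1, v) - W)*9528 = (1² - 1*26/21)*9528 = (1 - 26/21)*9528 = -5/21*9528 = -15880/7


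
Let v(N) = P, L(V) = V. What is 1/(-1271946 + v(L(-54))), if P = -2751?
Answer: -1/1274697 ≈ -7.8450e-7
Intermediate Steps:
v(N) = -2751
1/(-1271946 + v(L(-54))) = 1/(-1271946 - 2751) = 1/(-1274697) = -1/1274697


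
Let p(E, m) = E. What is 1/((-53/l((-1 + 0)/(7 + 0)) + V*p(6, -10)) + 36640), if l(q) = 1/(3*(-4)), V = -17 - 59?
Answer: 1/36820 ≈ 2.7159e-5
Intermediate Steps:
V = -76
l(q) = -1/12 (l(q) = 1/(-12) = -1/12)
1/((-53/l((-1 + 0)/(7 + 0)) + V*p(6, -10)) + 36640) = 1/((-53/(-1/12) - 76*6) + 36640) = 1/((-53*(-12) - 456) + 36640) = 1/((636 - 456) + 36640) = 1/(180 + 36640) = 1/36820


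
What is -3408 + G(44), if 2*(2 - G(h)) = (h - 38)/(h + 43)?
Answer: -98775/29 ≈ -3406.0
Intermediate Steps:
G(h) = 2 - (-38 + h)/(2*(43 + h)) (G(h) = 2 - (h - 38)/(2*(h + 43)) = 2 - (-38 + h)/(2*(43 + h)))
-3408 + G(44) = -3408 + 3*(70 + 44)/(2*(43 + 44)) = -3408 + (3/2)*114/87 = -3408 + (3/2)*(1/87)*114 = -3408 + 57/29 = -98775/29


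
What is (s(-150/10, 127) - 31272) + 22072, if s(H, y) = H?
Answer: -9215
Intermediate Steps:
(s(-150/10, 127) - 31272) + 22072 = (-150/10 - 31272) + 22072 = (-150*⅒ - 31272) + 22072 = (-15 - 31272) + 22072 = -31287 + 22072 = -9215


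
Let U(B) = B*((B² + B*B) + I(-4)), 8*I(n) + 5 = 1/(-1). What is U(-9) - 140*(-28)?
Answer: 9875/4 ≈ 2468.8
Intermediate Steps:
I(n) = -¾ (I(n) = -5/8 + (⅛)/(-1) = -5/8 + (⅛)*(-1) = -5/8 - ⅛ = -¾)
U(B) = B*(-¾ + 2*B²) (U(B) = B*((B² + B*B) - ¾) = B*((B² + B²) - ¾) = B*(2*B² - ¾) = B*(-¾ + 2*B²))
U(-9) - 140*(-28) = (¼)*(-9)*(-3 + 8*(-9)²) - 140*(-28) = (¼)*(-9)*(-3 + 8*81) + 3920 = (¼)*(-9)*(-3 + 648) + 3920 = (¼)*(-9)*645 + 3920 = -5805/4 + 3920 = 9875/4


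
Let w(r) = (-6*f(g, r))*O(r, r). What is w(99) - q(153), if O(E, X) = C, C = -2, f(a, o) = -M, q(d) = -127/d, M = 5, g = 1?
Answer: -9053/153 ≈ -59.170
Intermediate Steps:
f(a, o) = -5 (f(a, o) = -1*5 = -5)
O(E, X) = -2
w(r) = -60 (w(r) = -6*(-5)*(-2) = 30*(-2) = -60)
w(99) - q(153) = -60 - (-127)/153 = -60 - 1*(-127/153) = -60 + 127/153 = -9053/153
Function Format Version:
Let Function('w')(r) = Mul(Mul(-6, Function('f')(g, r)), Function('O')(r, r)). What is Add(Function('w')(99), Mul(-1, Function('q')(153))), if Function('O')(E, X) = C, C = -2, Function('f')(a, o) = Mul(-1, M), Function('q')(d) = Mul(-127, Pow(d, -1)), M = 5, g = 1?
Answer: Rational(-9053, 153) ≈ -59.170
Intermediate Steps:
Function('f')(a, o) = -5 (Function('f')(a, o) = Mul(-1, 5) = -5)
Function('O')(E, X) = -2
Function('w')(r) = -60 (Function('w')(r) = Mul(Mul(-6, -5), -2) = Mul(30, -2) = -60)
Add(Function('w')(99), Mul(-1, Function('q')(153))) = Add(-60, Mul(-1, Mul(-127, Pow(153, -1)))) = Add(-60, Mul(-1, Mul(-127, Rational(1, 153)))) = Add(-60, Mul(-1, Rational(-127, 153))) = Add(-60, Rational(127, 153)) = Rational(-9053, 153)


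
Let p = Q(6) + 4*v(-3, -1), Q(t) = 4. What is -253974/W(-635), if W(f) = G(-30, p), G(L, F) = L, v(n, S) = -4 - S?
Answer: 42329/5 ≈ 8465.8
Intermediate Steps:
p = -8 (p = 4 + 4*(-4 - 1*(-1)) = 4 + 4*(-4 + 1) = 4 + 4*(-3) = 4 - 12 = -8)
W(f) = -30
-253974/W(-635) = -253974/(-30) = -253974*(-1/30) = 42329/5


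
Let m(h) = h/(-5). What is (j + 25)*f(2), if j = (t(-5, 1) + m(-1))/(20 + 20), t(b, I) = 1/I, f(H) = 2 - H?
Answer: 0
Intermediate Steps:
m(h) = -h/5 (m(h) = h*(-⅕) = -h/5)
j = 3/100 (j = (1/1 - ⅕*(-1))/(20 + 20) = (1 + ⅕)/40 = (6/5)*(1/40) = 3/100 ≈ 0.030000)
(j + 25)*f(2) = (3/100 + 25)*(2 - 1*2) = 2503*(2 - 2)/100 = (2503/100)*0 = 0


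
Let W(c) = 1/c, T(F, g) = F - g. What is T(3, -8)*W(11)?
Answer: 1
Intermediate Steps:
T(3, -8)*W(11) = (3 - 1*(-8))/11 = (3 + 8)*(1/11) = 11*(1/11) = 1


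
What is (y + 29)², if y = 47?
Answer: 5776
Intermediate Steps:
(y + 29)² = (47 + 29)² = 76² = 5776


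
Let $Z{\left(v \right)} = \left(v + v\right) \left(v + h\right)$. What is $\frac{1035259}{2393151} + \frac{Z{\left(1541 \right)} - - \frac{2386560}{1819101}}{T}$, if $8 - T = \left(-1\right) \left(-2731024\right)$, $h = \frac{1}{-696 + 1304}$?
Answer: $- \frac{1573976307326373696901}{1204768178617193724288} \approx -1.3065$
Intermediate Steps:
$h = \frac{1}{608} \approx 0.0016447$
$Z{\left(v \right)} = 2 v \left(\frac{1}{608} + v\right)$ ($Z{\left(v \right)} = \left(v + v\right) \left(v + \frac{1}{608}\right) = 2 v \left(\frac{1}{608} + v\right)$)
$T = -2731016$ ($T = 8 - \left(-1\right) \left(-2731024\right) = 8 - 2731024 = -2731016$)
$\frac{1035259}{2393151} + \frac{Z{\left(1541 \right)} - - \frac{2386560}{1819101}}{T} = \frac{1035259}{2393151} + \frac{\frac{1}{304} \cdot 1541 \left(1 + 608 \cdot 1541\right) - - \frac{2386560}{1819101}}{-2731016} = 1035259 \cdot \frac{1}{2393151} + \left(\frac{1}{304} \cdot 1541 \left(1 + 936928\right) - \left(-2386560\right) \frac{1}{1819101}\right) \left(- \frac{1}{2731016}\right) = \frac{1035259}{2393151} + \left(\frac{1}{304} \cdot 1541 \cdot 936929 - - \frac{795520}{606367}\right) \left(- \frac{1}{2731016}\right) = \frac{1035259}{2393151} + \left(\frac{1443807589}{304} + \frac{795520}{606367}\right) \left(- \frac{1}{2731016}\right) = \frac{1035259}{2393151} + \frac{875477518157243}{184335568} \left(- \frac{1}{2731016}\right) = \frac{1035259}{2393151} - \frac{875477518157243}{503423385577088} = - \frac{1573976307326373696901}{1204768178617193724288}$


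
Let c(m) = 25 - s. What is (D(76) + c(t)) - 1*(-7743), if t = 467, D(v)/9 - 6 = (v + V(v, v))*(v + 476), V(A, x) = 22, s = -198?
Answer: 494884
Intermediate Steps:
D(v) = 54 + 9*(22 + v)*(476 + v) (D(v) = 54 + 9*((v + 22)*(v + 476)) = 54 + 9*((22 + v)*(476 + v)) = 54 + 9*(22 + v)*(476 + v))
c(m) = 223 (c(m) = 25 - 1*(-198) = 25 + 198 = 223)
(D(76) + c(t)) - 1*(-7743) = ((94302 + 9*76² + 4482*76) + 223) - 1*(-7743) = ((94302 + 9*5776 + 340632) + 223) + 7743 = ((94302 + 51984 + 340632) + 223) + 7743 = (486918 + 223) + 7743 = 487141 + 7743 = 494884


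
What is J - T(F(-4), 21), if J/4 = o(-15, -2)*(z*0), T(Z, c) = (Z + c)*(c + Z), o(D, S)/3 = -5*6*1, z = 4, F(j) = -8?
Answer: -169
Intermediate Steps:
o(D, S) = -90 (o(D, S) = 3*(-5*6*1) = 3*(-30*1) = 3*(-30) = -90)
T(Z, c) = (Z + c)² (T(Z, c) = (Z + c)*(Z + c) = (Z + c)²)
J = 0 (J = 4*(-360*0) = 4*(-90*0) = 4*0 = 0)
J - T(F(-4), 21) = 0 - (-8 + 21)² = 0 - 1*13² = 0 - 1*169 = 0 - 169 = -169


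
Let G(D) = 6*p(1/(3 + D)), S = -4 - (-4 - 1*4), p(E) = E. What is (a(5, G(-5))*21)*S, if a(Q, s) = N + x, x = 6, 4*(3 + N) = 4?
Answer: 336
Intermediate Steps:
N = -2 (N = -3 + (¼)*4 = -3 + 1 = -2)
S = 4 (S = -4 - (-4 - 4) = -4 - 1*(-8) = -4 + 8 = 4)
G(D) = 6/(3 + D)
a(Q, s) = 4 (a(Q, s) = -2 + 6 = 4)
(a(5, G(-5))*21)*S = (4*21)*4 = 84*4 = 336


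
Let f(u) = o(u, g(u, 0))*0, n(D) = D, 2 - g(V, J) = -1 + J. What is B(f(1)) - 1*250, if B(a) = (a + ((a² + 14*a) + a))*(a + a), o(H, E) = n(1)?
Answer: -250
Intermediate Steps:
g(V, J) = 3 - J (g(V, J) = 2 - (-1 + J) = 2 + (1 - J) = 3 - J)
o(H, E) = 1
f(u) = 0 (f(u) = 1*0 = 0)
B(a) = 2*a*(a² + 16*a) (B(a) = (a + (a² + 15*a))*(2*a) = (a² + 16*a)*(2*a) = 2*a*(a² + 16*a))
B(f(1)) - 1*250 = 2*0²*(16 + 0) - 1*250 = 2*0*16 - 250 = 0 - 250 = -250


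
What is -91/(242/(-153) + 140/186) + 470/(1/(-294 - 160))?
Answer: -838578547/3932 ≈ -2.1327e+5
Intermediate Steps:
-91/(242/(-153) + 140/186) + 470/(1/(-294 - 160)) = -91/(242*(-1/153) + 140*(1/186)) + 470/(1/(-454)) = -91/(-242/153 + 70/93) + 470/(-1/454) = -91/(-3932/4743) + 470*(-454) = -91*(-4743/3932) - 213380 = 431613/3932 - 213380 = -838578547/3932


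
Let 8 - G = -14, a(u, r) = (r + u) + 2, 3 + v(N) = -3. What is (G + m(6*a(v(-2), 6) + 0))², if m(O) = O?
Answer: 1156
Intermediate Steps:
v(N) = -6 (v(N) = -3 - 3 = -6)
a(u, r) = 2 + r + u
G = 22 (G = 8 - 1*(-14) = 8 + 14 = 22)
(G + m(6*a(v(-2), 6) + 0))² = (22 + (6*(2 + 6 - 6) + 0))² = (22 + (6*2 + 0))² = (22 + (12 + 0))² = (22 + 12)² = 34² = 1156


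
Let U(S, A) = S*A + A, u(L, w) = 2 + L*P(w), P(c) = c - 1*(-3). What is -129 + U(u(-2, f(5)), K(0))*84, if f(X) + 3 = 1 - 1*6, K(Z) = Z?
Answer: -129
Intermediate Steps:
P(c) = 3 + c (P(c) = c + 3 = 3 + c)
f(X) = -8 (f(X) = -3 + (1 - 1*6) = -3 + (1 - 6) = -3 - 5 = -8)
u(L, w) = 2 + L*(3 + w)
U(S, A) = A + A*S (U(S, A) = A*S + A = A + A*S)
-129 + U(u(-2, f(5)), K(0))*84 = -129 + (0*(1 + (2 - 2*(3 - 8))))*84 = -129 + (0*(1 + (2 - 2*(-5))))*84 = -129 + (0*(1 + (2 + 10)))*84 = -129 + (0*(1 + 12))*84 = -129 + (0*13)*84 = -129 + 0*84 = -129 + 0 = -129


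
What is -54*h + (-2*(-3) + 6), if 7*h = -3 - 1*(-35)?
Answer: -1644/7 ≈ -234.86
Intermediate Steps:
h = 32/7 (h = (-3 - 1*(-35))/7 = (-3 + 35)/7 = (⅐)*32 = 32/7 ≈ 4.5714)
-54*h + (-2*(-3) + 6) = -54*32/7 + (-2*(-3) + 6) = -1728/7 + (6 + 6) = -1728/7 + 12 = -1644/7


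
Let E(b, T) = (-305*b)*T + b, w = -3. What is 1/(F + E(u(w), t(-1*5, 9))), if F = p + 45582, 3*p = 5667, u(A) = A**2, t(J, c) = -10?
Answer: 1/74930 ≈ 1.3346e-5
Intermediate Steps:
p = 1889 (p = (1/3)*5667 = 1889)
E(b, T) = b - 305*T*b (E(b, T) = -305*T*b + b = b - 305*T*b)
F = 47471 (F = 1889 + 45582 = 47471)
1/(F + E(u(w), t(-1*5, 9))) = 1/(47471 + (-3)**2*(1 - 305*(-10))) = 1/(47471 + 9*(1 + 3050)) = 1/(47471 + 9*3051) = 1/(47471 + 27459) = 1/74930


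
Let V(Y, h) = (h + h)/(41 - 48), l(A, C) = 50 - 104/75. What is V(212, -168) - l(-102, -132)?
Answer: -46/75 ≈ -0.61333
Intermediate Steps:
l(A, C) = 3646/75 (l(A, C) = 50 - 104*1/75 = 50 - 104/75 = 3646/75)
V(Y, h) = -2*h/7 (V(Y, h) = (2*h)/(-7) = (2*h)*(-1/7) = -2*h/7)
V(212, -168) - l(-102, -132) = -2/7*(-168) - 1*3646/75 = 48 - 3646/75 = -46/75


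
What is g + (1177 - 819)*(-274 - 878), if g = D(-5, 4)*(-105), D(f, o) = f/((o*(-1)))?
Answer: -1650189/4 ≈ -4.1255e+5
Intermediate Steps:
D(f, o) = -f/o (D(f, o) = f/((-o)) = f*(-1/o) = -f/o)
g = -525/4 (g = -1*(-5)/4*(-105) = -1*(-5)*1/4*(-105) = (5/4)*(-105) = -525/4 ≈ -131.25)
g + (1177 - 819)*(-274 - 878) = -525/4 + (1177 - 819)*(-274 - 878) = -525/4 + 358*(-1152) = -525/4 - 412416 = -1650189/4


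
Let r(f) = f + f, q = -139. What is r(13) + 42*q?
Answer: -5812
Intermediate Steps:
r(f) = 2*f
r(13) + 42*q = 2*13 + 42*(-139) = 26 - 5838 = -5812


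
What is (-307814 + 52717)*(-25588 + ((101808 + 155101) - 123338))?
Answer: -27546139351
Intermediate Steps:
(-307814 + 52717)*(-25588 + ((101808 + 155101) - 123338)) = -255097*(-25588 + (256909 - 123338)) = -255097*(-25588 + 133571) = -255097*107983 = -27546139351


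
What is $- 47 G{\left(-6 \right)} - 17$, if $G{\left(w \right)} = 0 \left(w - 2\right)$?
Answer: $-17$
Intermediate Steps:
$G{\left(w \right)} = 0$ ($G{\left(w \right)} = 0 \left(-2 + w\right) = 0$)
$- 47 G{\left(-6 \right)} - 17 = \left(-47\right) 0 - 17 = 0 - 17 = -17$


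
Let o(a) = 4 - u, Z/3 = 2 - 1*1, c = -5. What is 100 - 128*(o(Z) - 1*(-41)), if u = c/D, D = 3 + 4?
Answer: -40260/7 ≈ -5751.4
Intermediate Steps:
D = 7
u = -5/7 ≈ -0.71429
Z = 3 (Z = 3*(2 - 1*1) = 3*(2 - 1) = 3*1 = 3)
o(a) = 33/7 (o(a) = 4 - 1*(-5/7) = 4 + 5/7 = 33/7)
100 - 128*(o(Z) - 1*(-41)) = 100 - 128*(33/7 - 1*(-41)) = 100 - 128*(33/7 + 41) = 100 - 128*320/7 = 100 - 40960/7 = -40260/7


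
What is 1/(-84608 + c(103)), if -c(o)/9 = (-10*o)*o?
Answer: 1/870202 ≈ 1.1492e-6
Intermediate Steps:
c(o) = 90*o² (c(o) = -9*(-10*o)*o = -(-90)*o² = 90*o²)
1/(-84608 + c(103)) = 1/(-84608 + 90*103²) = 1/(-84608 + 90*10609) = 1/(-84608 + 954810) = 1/870202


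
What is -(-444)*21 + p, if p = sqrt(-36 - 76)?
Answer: 9324 + 4*I*sqrt(7) ≈ 9324.0 + 10.583*I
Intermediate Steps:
p = 4*I*sqrt(7) (p = sqrt(-112) = 4*I*sqrt(7) ≈ 10.583*I)
-(-444)*21 + p = -(-444)*21 + 4*I*sqrt(7) = -111*(-84) + 4*I*sqrt(7) = 9324 + 4*I*sqrt(7)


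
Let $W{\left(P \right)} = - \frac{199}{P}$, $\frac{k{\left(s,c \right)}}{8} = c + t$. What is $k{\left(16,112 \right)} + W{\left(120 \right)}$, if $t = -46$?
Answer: $\frac{63161}{120} \approx 526.34$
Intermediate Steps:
$k{\left(s,c \right)} = -368 + 8 c$ ($k{\left(s,c \right)} = 8 \left(c - 46\right) = 8 \left(-46 + c\right) = -368 + 8 c$)
$k{\left(16,112 \right)} + W{\left(120 \right)} = \left(-368 + 8 \cdot 112\right) - \frac{199}{120} = \left(-368 + 896\right) - \frac{199}{120} = 528 - \frac{199}{120} = \frac{63161}{120}$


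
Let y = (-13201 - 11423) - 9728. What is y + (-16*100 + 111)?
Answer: -35841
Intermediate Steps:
y = -34352 (y = -24624 - 9728 = -34352)
y + (-16*100 + 111) = -34352 + (-16*100 + 111) = -34352 + (-1600 + 111) = -34352 - 1489 = -35841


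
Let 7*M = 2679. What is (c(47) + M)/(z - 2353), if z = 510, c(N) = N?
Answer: -3008/12901 ≈ -0.23316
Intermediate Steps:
M = 2679/7 (M = (1/7)*2679 = 2679/7 ≈ 382.71)
(c(47) + M)/(z - 2353) = (47 + 2679/7)/(510 - 2353) = (3008/7)/(-1843) = (3008/7)*(-1/1843) = -3008/12901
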